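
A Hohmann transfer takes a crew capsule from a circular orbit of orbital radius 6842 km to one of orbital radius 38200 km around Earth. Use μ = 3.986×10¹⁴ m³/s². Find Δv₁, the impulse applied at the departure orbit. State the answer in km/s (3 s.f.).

Δv ≈ 2.31 km/s

r₁ = 6842 km = 6.842×10⁶ m.
r₂ = 38200 km = 3.820×10⁷ m.
Transfer ellipse a_t = (r₁ + r₂)/2 = 2.252×10⁷ m.
At r₁: circular v_c1 = √(μ/r₁) = 7633 m/s; transfer-perigee v_p = √[μ(2/r₁ − 1/a_t)] = 9941 m/s.
Δv₁ = v_p − v_c1 = 2308 m/s.
= 2.308 km/s.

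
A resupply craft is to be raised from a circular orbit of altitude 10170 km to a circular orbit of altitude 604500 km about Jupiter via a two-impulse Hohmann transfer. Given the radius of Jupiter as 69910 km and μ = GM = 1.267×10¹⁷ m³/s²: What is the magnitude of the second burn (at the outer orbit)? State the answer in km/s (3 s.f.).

Δv ≈ 7.39 km/s

r₁ = 69910 + 10170 = 80080 km = 8.0080×10⁷ m.
r₂ = 69910 + 604500 = 674410 km = 6.7441×10⁸ m.
Transfer ellipse a_t = (r₁ + r₂)/2 = 3.772×10⁸ m.
At r₁: circular v_c1 = √(μ/r₁) = 39780 m/s; transfer-perijove v_p = √[μ(2/r₁ − 1/a_t)] = 53180 m/s.
At r₂: circular v_c2 = √(μ/r₂) = 13710 m/s; transfer-apojove v_a = √[μ(2/r₂ − 1/a_t)] = 6315 m/s.
Δv₂ = v_c2 − v_a = 7391 m/s.
= 7.391 km/s.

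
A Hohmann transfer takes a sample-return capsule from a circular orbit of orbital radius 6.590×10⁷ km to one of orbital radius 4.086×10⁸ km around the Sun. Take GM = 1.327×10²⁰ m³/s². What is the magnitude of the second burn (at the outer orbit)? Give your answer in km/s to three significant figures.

r₁ = 6.590×10⁷ km = 6.590×10¹⁰ m.
r₂ = 4.086×10⁸ km = 4.086×10¹¹ m.
Transfer ellipse a_t = (r₁ + r₂)/2 = 2.372×10¹¹ m.
At r₁: circular v_c1 = √(μ/r₁) = 44870 m/s; transfer-perihelion v_p = √[μ(2/r₁ − 1/a_t)] = 58890 m/s.
At r₂: circular v_c2 = √(μ/r₂) = 18020 m/s; transfer-aphelion v_a = √[μ(2/r₂ − 1/a_t)] = 9498 m/s.
Δv₂ = v_c2 − v_a = 8523 m/s.
= 8.523 km/s.

Δv ≈ 8.52 km/s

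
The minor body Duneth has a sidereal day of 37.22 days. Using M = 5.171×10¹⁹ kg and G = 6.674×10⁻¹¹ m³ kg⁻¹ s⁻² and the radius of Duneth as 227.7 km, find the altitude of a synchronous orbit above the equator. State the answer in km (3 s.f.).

μ = GM = 6.674×10⁻¹¹ × 5.171×10¹⁹ = 3.451×10⁹ m³/s².
T = 37.22 days = 3.216×10⁶ s.
A synchronous orbit has period T, so by Kepler's third law a = (μT²/4π²)^(1/3).
μT²/4π² = 3.451×10⁹ × (3.216×10⁶)² / 39.48 = 9.040×10²⁰ m³.
a = 9.669×10⁶ m = 9669.3 km.
Altitude h = a − R = 9669.3 − 227.7 = 9441.6 km.

h_sync ≈ 9440 km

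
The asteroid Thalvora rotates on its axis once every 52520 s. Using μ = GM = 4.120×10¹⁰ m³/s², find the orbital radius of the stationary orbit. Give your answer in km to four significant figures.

r_sync ≈ 1423 km

A synchronous orbit has period T, so by Kepler's third law a = (μT²/4π²)^(1/3).
μT²/4π² = 4.120×10¹⁰ × (5.252×10⁴)² / 39.48 = 2.879×10¹⁸ m³.
a = 1.423×10⁶ m = 1422.5 km.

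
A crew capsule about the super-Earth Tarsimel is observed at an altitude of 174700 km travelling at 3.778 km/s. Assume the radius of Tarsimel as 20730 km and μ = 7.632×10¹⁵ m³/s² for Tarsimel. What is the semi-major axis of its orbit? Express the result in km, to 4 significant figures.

r = 20730 + 174700 = 1.9543×10⁵ km = 1.954×10⁸ m.
Vis-viva rearranged: 1/a = 2/r − v²/μ = 1.023×10⁻⁸ − 1.870×10⁻⁹ = 8.364×10⁻⁹ m⁻¹.
a = 1.196×10⁸ m = 1.1956×10⁵ km.

a ≈ 1.196×10⁵ km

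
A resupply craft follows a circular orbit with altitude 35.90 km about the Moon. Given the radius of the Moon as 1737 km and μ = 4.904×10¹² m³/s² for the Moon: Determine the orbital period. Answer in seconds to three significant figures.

T ≈ 6700 seconds

r = 1737 + 35.90 = 1772.9 km = 1.7729×10⁶ m.
Kepler's third law: T = 2π√(r³/μ) = 2π√((1.773×10⁶)³ / 4.904×10¹²).
r³/μ = 1.136×10⁶ s², so T = 2π × 1.066×10³ = 6.698×10³ s.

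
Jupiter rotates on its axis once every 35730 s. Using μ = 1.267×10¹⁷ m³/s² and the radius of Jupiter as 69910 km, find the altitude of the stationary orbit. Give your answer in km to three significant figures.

h_sync ≈ 90100 km

A synchronous orbit has period T, so by Kepler's third law a = (μT²/4π²)^(1/3).
μT²/4π² = 1.267×10¹⁷ × (3.573×10⁴)² / 39.48 = 4.097×10²⁴ m³.
a = 1.600×10⁸ m = 1.6002×10⁵ km.
Altitude h = a − R = 1.6002×10⁵ − 69910 = 90105 km.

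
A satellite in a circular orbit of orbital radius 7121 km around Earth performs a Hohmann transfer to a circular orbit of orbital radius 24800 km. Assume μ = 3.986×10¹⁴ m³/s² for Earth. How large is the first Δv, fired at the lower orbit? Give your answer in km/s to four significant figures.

r₁ = 7121 km = 7.121×10⁶ m.
r₂ = 24800 km = 2.480×10⁷ m.
Transfer ellipse a_t = (r₁ + r₂)/2 = 1.596×10⁷ m.
At r₁: circular v_c1 = √(μ/r₁) = 7482 m/s; transfer-perigee v_p = √[μ(2/r₁ − 1/a_t)] = 9326 m/s.
Δv₁ = v_p − v_c1 = 1844 m/s.
= 1.844 km/s.

Δv ≈ 1.844 km/s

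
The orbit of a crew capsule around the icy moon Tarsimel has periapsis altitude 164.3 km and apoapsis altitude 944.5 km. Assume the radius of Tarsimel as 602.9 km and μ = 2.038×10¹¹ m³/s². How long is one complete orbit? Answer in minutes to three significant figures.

T ≈ 289 minutes

r_p = 602.9 + 164.3 = 767.20 km = 7.6720×10⁵ m.
r_a = 602.9 + 944.5 = 1547.4 km = 1.5474×10⁶ m.
Semi-major axis a = (r_p + r_a)/2 = (767.20 + 1547.4)/2 = 1157.3 km = 1.157×10⁶ m.
By Kepler's third law T = 2π√(a³/μ) = 2π × 2.758×10³ = 1.733×10⁴ s.
= 288.8 minutes.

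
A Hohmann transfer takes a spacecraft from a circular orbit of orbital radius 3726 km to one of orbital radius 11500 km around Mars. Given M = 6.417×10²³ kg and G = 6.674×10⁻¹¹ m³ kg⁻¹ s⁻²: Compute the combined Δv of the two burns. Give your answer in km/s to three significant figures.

Δv_total ≈ 1.36 km/s

μ = GM = 6.674×10⁻¹¹ × 6.417×10²³ = 4.283×10¹³ m³/s².
r₁ = 3726 km = 3.726×10⁶ m.
r₂ = 11500 km = 1.150×10⁷ m.
Transfer ellipse a_t = (r₁ + r₂)/2 = 7.613×10⁶ m.
At r₁: circular v_c1 = √(μ/r₁) = 3390 m/s; transfer-periapsis v_p = √[μ(2/r₁ − 1/a_t)] = 4167 m/s.
Δv₁ = v_p − v_c1 = 776.6 m/s.
At r₂: circular v_c2 = √(μ/r₂) = 1930 m/s; transfer-apoapsis v_a = √[μ(2/r₂ − 1/a_t)] = 1350 m/s.
Δv₂ = v_c2 − v_a = 579.7 m/s.
Total Δv = Δv₁ + Δv₂ = 1356 m/s = 1.356 km/s.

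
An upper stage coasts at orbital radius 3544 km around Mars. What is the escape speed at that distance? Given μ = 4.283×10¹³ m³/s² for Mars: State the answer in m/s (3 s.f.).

r = 3544 km = 3.544×10⁶ m.
Escape speed v_esc = √(2μ/r) = √(2 × 4.283×10¹³ / 3.544×10⁶) = √(2.417×10⁷) = 4916 m/s.

v_esc ≈ 4920 m/s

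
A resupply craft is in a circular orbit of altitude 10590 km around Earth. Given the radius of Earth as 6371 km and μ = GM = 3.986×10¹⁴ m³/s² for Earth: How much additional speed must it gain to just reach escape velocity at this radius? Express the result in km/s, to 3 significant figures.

r = 6371 + 10590 = 16961 km = 1.6961×10⁷ m.
Circular speed v_c = √(μ/r) = 4848 m/s.
Escape speed v_esc = √(2μ/r) = √2 × v_c = 6856 m/s.
Δv = v_esc − v_c = 2008 m/s = 2.008 km/s.

Δv ≈ 2.01 km/s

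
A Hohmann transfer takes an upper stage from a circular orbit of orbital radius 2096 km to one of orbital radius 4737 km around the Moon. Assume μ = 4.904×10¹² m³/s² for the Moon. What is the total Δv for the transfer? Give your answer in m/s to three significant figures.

Δv_total ≈ 492 m/s

r₁ = 2096 km = 2.096×10⁶ m.
r₂ = 4737 km = 4.737×10⁶ m.
Transfer ellipse a_t = (r₁ + r₂)/2 = 3.416×10⁶ m.
At r₁: circular v_c1 = √(μ/r₁) = 1530 m/s; transfer-perilune v_p = √[μ(2/r₁ − 1/a_t)] = 1801 m/s.
Δv₁ = v_p − v_c1 = 271.5 m/s.
At r₂: circular v_c2 = √(μ/r₂) = 1017 m/s; transfer-apolune v_a = √[μ(2/r₂ − 1/a_t)] = 796.9 m/s.
Δv₂ = v_c2 − v_a = 220.5 m/s.
Total Δv = Δv₁ + Δv₂ = 492.0 m/s.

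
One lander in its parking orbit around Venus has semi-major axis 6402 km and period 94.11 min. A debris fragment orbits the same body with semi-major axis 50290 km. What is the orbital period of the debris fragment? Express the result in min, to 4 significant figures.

T₂ ≈ 2072 min

Kepler's third law: T² ∝ a³, so T₂ = T₁ (a₂/a₁)^(3/2).
a₂/a₁ = 7.855, (a₂/a₁)^(3/2) = 22.02.
T₂ = 94.11 × 22.02 = 2072 min.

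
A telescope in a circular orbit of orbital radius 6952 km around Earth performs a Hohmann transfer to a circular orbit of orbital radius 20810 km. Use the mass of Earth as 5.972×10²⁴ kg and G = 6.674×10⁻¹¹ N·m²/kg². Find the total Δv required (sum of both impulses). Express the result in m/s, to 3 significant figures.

Δv_total ≈ 2980 m/s

μ = GM = 6.674×10⁻¹¹ × 5.972×10²⁴ = 3.986×10¹⁴ m³/s².
r₁ = 6952 km = 6.952×10⁶ m.
r₂ = 20810 km = 2.081×10⁷ m.
Transfer ellipse a_t = (r₁ + r₂)/2 = 1.388×10⁷ m.
At r₁: circular v_c1 = √(μ/r₁) = 7572 m/s; transfer-perigee v_p = √[μ(2/r₁ − 1/a_t)] = 9271 m/s.
Δv₁ = v_p − v_c1 = 1699 m/s.
At r₂: circular v_c2 = √(μ/r₂) = 4376 m/s; transfer-apogee v_a = √[μ(2/r₂ − 1/a_t)] = 3097 m/s.
Δv₂ = v_c2 − v_a = 1279 m/s.
Total Δv = Δv₁ + Δv₂ = 2978 m/s.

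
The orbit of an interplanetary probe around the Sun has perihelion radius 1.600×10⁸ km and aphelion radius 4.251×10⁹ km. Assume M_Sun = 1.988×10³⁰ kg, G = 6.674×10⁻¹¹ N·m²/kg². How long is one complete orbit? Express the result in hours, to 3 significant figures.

T ≈ 496000 hours

μ = GM = 6.674×10⁻¹¹ × 1.988×10³⁰ = 1.327×10²⁰ m³/s².
Semi-major axis a = (r_p + r_a)/2 = (1.6000×10⁸ + 4.2510×10⁹)/2 = 2.2055×10⁹ km = 2.206×10¹² m.
By Kepler's third law T = 2π√(a³/μ) = 2π × 2.844×10⁸ = 1.787×10⁹ s.
= 4.963×10⁵ hours.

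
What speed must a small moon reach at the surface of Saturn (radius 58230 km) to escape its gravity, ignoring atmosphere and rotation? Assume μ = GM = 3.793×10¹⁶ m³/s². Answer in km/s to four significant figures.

v_esc ≈ 36.09 km/s

r = R = 5.823×10⁷ m.
Escape speed v_esc = √(2μ/r) = √(2 × 3.793×10¹⁶ / 5.823×10⁷) = √(1.303×10⁹) = 36090 m/s.
= 36.09 km/s.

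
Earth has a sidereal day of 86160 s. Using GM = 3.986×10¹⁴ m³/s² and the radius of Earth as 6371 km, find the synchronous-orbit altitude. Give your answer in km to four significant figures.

h_sync ≈ 35790 km

A synchronous orbit has period T, so by Kepler's third law a = (μT²/4π²)^(1/3).
μT²/4π² = 3.986×10¹⁴ × (8.616×10⁴)² / 39.48 = 7.495×10²² m³.
a = 4.216×10⁷ m = 42163 km.
Altitude h = a − R = 42163 − 6371 = 35792 km.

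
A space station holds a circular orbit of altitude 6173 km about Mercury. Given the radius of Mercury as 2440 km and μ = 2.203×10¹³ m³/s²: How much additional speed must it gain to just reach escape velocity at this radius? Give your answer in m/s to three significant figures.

Δv ≈ 662 m/s

r = 2440 + 6173 = 8613.0 km = 8.6130×10⁶ m.
Circular speed v_c = √(μ/r) = 1599 m/s.
Escape speed v_esc = √(2μ/r) = √2 × v_c = 2262 m/s.
Δv = v_esc − v_c = 662.5 m/s.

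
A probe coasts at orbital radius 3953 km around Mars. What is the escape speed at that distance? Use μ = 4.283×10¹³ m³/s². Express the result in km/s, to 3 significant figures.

v_esc ≈ 4.66 km/s

r = 3953 km = 3.953×10⁶ m.
Escape speed v_esc = √(2μ/r) = √(2 × 4.283×10¹³ / 3.953×10⁶) = √(2.167×10⁷) = 4655 m/s.
= 4.655 km/s.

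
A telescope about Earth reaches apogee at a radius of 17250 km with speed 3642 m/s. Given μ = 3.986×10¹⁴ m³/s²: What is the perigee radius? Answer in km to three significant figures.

perigee radius ≈ 6940 km

r_a = 1.725×10⁷ m.
Specific energy ε = v²/2 − μ/r = -1.648×10⁷ J/kg, so a = −μ/(2ε) = 1.210×10⁷ m.
The apsides satisfy r_p + r_a = 2a, so the perigee radius is 2a − r_a = 6.944×10⁶ m = 6944.0 km.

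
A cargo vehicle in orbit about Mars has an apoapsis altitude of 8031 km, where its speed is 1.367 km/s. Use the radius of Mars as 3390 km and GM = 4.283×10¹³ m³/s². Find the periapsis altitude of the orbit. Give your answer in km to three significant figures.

r_a = 3390 + 8031 = 11421 km = 1.142×10⁷ m.
Specific energy ε = v²/2 − μ/r = -2.816×10⁶ J/kg, so a = −μ/(2ε) = 7.605×10⁶ m.
The apsides satisfy r_p + r_a = 2a, so the periapsis radius is 2a − r_a = 3.790×10⁶ m = 3789.8 km.
Periapsis altitude = 3789.8 − 3390 = 399.79 km.

periapsis altitude ≈ 400 km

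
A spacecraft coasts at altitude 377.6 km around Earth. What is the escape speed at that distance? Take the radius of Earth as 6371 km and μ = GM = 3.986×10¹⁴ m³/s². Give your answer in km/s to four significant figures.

v_esc ≈ 10.87 km/s

r = 6371 + 377.6 = 6748.6 km = 6.7486×10⁶ m.
Escape speed v_esc = √(2μ/r) = √(2 × 3.986×10¹⁴ / 6.749×10⁶) = √(1.181×10⁸) = 10870 m/s.
= 10.87 km/s.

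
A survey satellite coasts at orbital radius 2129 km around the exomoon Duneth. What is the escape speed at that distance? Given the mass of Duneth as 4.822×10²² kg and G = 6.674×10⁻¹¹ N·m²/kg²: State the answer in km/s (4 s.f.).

μ = GM = 6.674×10⁻¹¹ × 4.822×10²² = 3.218×10¹² m³/s².
r = 2129 km = 2.129×10⁶ m.
Escape speed v_esc = √(2μ/r) = √(2 × 3.218×10¹² / 2.129×10⁶) = √(3.023×10⁶) = 1739 m/s.
= 1.739 km/s.

v_esc ≈ 1.739 km/s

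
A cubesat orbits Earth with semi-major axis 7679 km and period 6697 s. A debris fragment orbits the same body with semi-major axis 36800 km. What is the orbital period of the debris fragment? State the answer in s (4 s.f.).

T₂ ≈ 70260 s

Kepler's third law: T² ∝ a³, so T₂ = T₁ (a₂/a₁)^(3/2).
a₂/a₁ = 4.792, (a₂/a₁)^(3/2) = 10.49.
T₂ = 6697 × 10.49 = 70260 s.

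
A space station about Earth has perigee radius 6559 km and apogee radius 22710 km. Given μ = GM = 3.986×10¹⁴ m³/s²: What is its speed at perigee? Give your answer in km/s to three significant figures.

Semi-major axis a = (r_p + r_a)/2 = 14634 km = 1.463×10⁷ m.
Vis-viva: v² = μ(2/r − 1/a) = 3.986×10¹⁴ × (3.049×10⁻⁷ − 6.833×10⁻⁸) = 9.431×10⁷ m²/s².
v = 9711 m/s = 9.711 km/s.

v ≈ 9.71 km/s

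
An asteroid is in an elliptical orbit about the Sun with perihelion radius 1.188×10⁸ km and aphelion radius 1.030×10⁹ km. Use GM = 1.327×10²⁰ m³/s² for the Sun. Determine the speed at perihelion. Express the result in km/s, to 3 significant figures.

Semi-major axis a = (r_p + r_a)/2 = 5.7440×10⁸ km = 5.744×10¹¹ m.
Vis-viva: v² = μ(2/r − 1/a) = 1.327×10²⁰ × (1.684×10⁻¹¹ − 1.741×10⁻¹²) = 2.003×10⁹ m²/s².
v = 44750 m/s = 44.75 km/s.

v ≈ 44.8 km/s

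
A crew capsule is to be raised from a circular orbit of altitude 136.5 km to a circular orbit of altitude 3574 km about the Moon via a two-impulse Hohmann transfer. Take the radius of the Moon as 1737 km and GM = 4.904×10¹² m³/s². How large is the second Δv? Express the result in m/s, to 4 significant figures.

Δv ≈ 267.0 m/s

r₁ = 1737 + 136.5 = 1873.5 km = 1.8735×10⁶ m.
r₂ = 1737 + 3574 = 5311.0 km = 5.3110×10⁶ m.
Transfer ellipse a_t = (r₁ + r₂)/2 = 3.592×10⁶ m.
At r₁: circular v_c1 = √(μ/r₁) = 1618 m/s; transfer-perilune v_p = √[μ(2/r₁ − 1/a_t)] = 1967 m/s.
At r₂: circular v_c2 = √(μ/r₂) = 960.9 m/s; transfer-apolune v_a = √[μ(2/r₂ − 1/a_t)] = 694.0 m/s.
Δv₂ = v_c2 − v_a = 267.0 m/s.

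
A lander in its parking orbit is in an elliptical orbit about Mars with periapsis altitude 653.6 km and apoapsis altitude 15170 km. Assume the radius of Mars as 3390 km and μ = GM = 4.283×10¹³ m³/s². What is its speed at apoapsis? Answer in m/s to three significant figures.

v ≈ 909 m/s

r_p = 3390 + 653.6 = 4043.6 km = 4.0436×10⁶ m.
r_a = 3390 + 15170 = 18560 km = 1.8560×10⁷ m.
Semi-major axis a = (r_p + r_a)/2 = 11302 km = 1.130×10⁷ m.
Vis-viva: v² = μ(2/r − 1/a) = 4.283×10¹³ × (1.078×10⁻⁷ − 8.848×10⁻⁸) = 8.256×10⁵ m²/s².
v = 908.6 m/s.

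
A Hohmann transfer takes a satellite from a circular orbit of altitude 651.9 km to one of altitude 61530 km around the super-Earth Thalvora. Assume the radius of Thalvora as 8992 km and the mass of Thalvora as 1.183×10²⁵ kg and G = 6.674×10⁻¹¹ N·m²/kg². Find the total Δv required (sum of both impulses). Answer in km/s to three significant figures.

Δv_total ≈ 4.66 km/s

μ = GM = 6.674×10⁻¹¹ × 1.183×10²⁵ = 7.895×10¹⁴ m³/s².
r₁ = 8992 + 651.9 = 9643.9 km = 9.6439×10⁶ m.
r₂ = 8992 + 61530 = 70522 km = 7.0522×10⁷ m.
Transfer ellipse a_t = (r₁ + r₂)/2 = 4.008×10⁷ m.
At r₁: circular v_c1 = √(μ/r₁) = 9048 m/s; transfer-periapsis v_p = √[μ(2/r₁ − 1/a_t)] = 12000 m/s.
Δv₁ = v_p − v_c1 = 2954 m/s.
At r₂: circular v_c2 = √(μ/r₂) = 3346 m/s; transfer-apoapsis v_a = √[μ(2/r₂ − 1/a_t)] = 1641 m/s.
Δv₂ = v_c2 − v_a = 1705 m/s.
Total Δv = Δv₁ + Δv₂ = 4658 m/s = 4.658 km/s.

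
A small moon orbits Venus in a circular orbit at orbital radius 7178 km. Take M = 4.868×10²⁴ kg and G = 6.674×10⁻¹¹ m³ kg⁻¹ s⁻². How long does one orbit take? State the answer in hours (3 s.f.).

μ = GM = 6.674×10⁻¹¹ × 4.868×10²⁴ = 3.249×10¹⁴ m³/s².
r = 7178 km = 7.178×10⁶ m.
Kepler's third law: T = 2π√(r³/μ) = 2π√((7.178×10⁶)³ / 3.249×10¹⁴).
r³/μ = 1.138×10⁶ s², so T = 2π × 1.067×10³ = 6.704×10³ s.
Converting: 6.704×10³ s ÷ 3600 = 1.862 hours.

T ≈ 1.86 hours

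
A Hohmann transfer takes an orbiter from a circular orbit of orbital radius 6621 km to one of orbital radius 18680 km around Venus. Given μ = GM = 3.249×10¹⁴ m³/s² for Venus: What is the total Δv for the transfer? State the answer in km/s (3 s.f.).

r₁ = 6621 km = 6.621×10⁶ m.
r₂ = 18680 km = 1.868×10⁷ m.
Transfer ellipse a_t = (r₁ + r₂)/2 = 1.265×10⁷ m.
At r₁: circular v_c1 = √(μ/r₁) = 7005 m/s; transfer-periapsis v_p = √[μ(2/r₁ − 1/a_t)] = 8512 m/s.
Δv₁ = v_p − v_c1 = 1507 m/s.
At r₂: circular v_c2 = √(μ/r₂) = 4170 m/s; transfer-apoapsis v_a = √[μ(2/r₂ − 1/a_t)] = 3017 m/s.
Δv₂ = v_c2 − v_a = 1153 m/s.
Total Δv = Δv₁ + Δv₂ = 2661 m/s = 2.661 km/s.

Δv_total ≈ 2.66 km/s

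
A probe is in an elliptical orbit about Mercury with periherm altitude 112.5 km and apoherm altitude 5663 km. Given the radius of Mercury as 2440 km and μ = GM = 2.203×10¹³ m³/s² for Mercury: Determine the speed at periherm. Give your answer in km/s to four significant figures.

v ≈ 3.623 km/s

r_p = 2440 + 112.5 = 2552.5 km = 2.5525×10⁶ m.
r_a = 2440 + 5663 = 8103.0 km = 8.1030×10⁶ m.
Semi-major axis a = (r_p + r_a)/2 = 5327.8 km = 5.328×10⁶ m.
Vis-viva: v² = μ(2/r − 1/a) = 2.203×10¹³ × (7.835×10⁻⁷ − 1.877×10⁻⁷) = 1.313×10⁷ m²/s².
v = 3623 m/s = 3.623 km/s.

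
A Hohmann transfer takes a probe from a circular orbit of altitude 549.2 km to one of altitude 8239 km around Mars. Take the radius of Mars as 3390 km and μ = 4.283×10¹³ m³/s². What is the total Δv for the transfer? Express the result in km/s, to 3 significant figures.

Δv_total ≈ 1.29 km/s

r₁ = 3390 + 549.2 = 3939.2 km = 3.9392×10⁶ m.
r₂ = 3390 + 8239 = 11629 km = 1.1629×10⁷ m.
Transfer ellipse a_t = (r₁ + r₂)/2 = 7.784×10⁶ m.
At r₁: circular v_c1 = √(μ/r₁) = 3297 m/s; transfer-periapsis v_p = √[μ(2/r₁ − 1/a_t)] = 4030 m/s.
Δv₁ = v_p − v_c1 = 732.9 m/s.
At r₂: circular v_c2 = √(μ/r₂) = 1919 m/s; transfer-apoapsis v_a = √[μ(2/r₂ − 1/a_t)] = 1365 m/s.
Δv₂ = v_c2 − v_a = 553.9 m/s.
Total Δv = Δv₁ + Δv₂ = 1287 m/s = 1.287 km/s.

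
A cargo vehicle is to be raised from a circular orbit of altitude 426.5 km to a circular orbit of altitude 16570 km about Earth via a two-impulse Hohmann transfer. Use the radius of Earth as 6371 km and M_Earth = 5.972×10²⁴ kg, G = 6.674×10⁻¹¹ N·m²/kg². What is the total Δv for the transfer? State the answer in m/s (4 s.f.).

Δv_total ≈ 3204 m/s

μ = GM = 6.674×10⁻¹¹ × 5.972×10²⁴ = 3.986×10¹⁴ m³/s².
r₁ = 6371 + 426.5 = 6797.5 km = 6.7975×10⁶ m.
r₂ = 6371 + 16570 = 22941 km = 2.2941×10⁷ m.
Transfer ellipse a_t = (r₁ + r₂)/2 = 1.487×10⁷ m.
At r₁: circular v_c1 = √(μ/r₁) = 7657 m/s; transfer-perigee v_p = √[μ(2/r₁ − 1/a_t)] = 9511 m/s.
Δv₁ = v_p − v_c1 = 1854 m/s.
At r₂: circular v_c2 = √(μ/r₂) = 4168 m/s; transfer-apogee v_a = √[μ(2/r₂ − 1/a_t)] = 2818 m/s.
Δv₂ = v_c2 − v_a = 1350 m/s.
Total Δv = Δv₁ + Δv₂ = 3204 m/s.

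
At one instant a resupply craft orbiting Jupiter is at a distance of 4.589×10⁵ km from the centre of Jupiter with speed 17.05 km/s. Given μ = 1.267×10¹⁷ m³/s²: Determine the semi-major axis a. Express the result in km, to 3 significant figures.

a ≈ 4.85×10⁵ km

r = 4.589×10⁸ m.
Vis-viva rearranged: 1/a = 2/r − v²/μ = 4.358×10⁻⁹ − 2.294×10⁻⁹ = 2.064×10⁻⁹ m⁻¹.
a = 4.845×10⁸ m = 4.8454×10⁵ km.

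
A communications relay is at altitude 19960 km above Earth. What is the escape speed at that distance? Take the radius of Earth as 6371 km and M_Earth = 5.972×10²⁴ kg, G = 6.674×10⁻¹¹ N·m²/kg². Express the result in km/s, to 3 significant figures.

μ = GM = 6.674×10⁻¹¹ × 5.972×10²⁴ = 3.986×10¹⁴ m³/s².
r = 6371 + 19960 = 26331 km = 2.6331×10⁷ m.
Escape speed v_esc = √(2μ/r) = √(2 × 3.986×10¹⁴ / 2.633×10⁷) = √(3.027×10⁷) = 5502 m/s.
= 5.502 km/s.

v_esc ≈ 5.50 km/s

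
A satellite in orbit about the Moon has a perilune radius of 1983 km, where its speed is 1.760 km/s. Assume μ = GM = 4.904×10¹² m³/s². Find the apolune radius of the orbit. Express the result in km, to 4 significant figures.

apolune radius ≈ 3323 km

r_p = 1.983×10⁶ m.
Specific energy ε = v²/2 − μ/r = -9.242×10⁵ J/kg, so a = −μ/(2ε) = 2.653×10⁶ m.
The apsides satisfy r_p + r_a = 2a, so the apolune radius is 2a − r_p = 3.323×10⁶ m = 3323.1 km.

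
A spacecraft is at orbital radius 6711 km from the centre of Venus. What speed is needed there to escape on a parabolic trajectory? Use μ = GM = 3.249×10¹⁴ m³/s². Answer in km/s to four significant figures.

v_esc ≈ 9.840 km/s

r = 6711 km = 6.711×10⁶ m.
Escape speed v_esc = √(2μ/r) = √(2 × 3.249×10¹⁴ / 6.711×10⁶) = √(9.683×10⁷) = 9840 m/s.
= 9.840 km/s.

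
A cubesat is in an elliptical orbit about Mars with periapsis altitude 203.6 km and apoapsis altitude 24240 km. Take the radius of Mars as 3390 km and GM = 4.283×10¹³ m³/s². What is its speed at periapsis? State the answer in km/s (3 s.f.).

v ≈ 4.59 km/s

r_p = 3390 + 203.6 = 3593.6 km = 3.5936×10⁶ m.
r_a = 3390 + 24240 = 27630 km = 2.7630×10⁷ m.
Semi-major axis a = (r_p + r_a)/2 = 15612 km = 1.561×10⁷ m.
Vis-viva: v² = μ(2/r − 1/a) = 4.283×10¹³ × (5.565×10⁻⁷ − 6.405×10⁻⁸) = 2.109×10⁷ m²/s².
v = 4593 m/s = 4.593 km/s.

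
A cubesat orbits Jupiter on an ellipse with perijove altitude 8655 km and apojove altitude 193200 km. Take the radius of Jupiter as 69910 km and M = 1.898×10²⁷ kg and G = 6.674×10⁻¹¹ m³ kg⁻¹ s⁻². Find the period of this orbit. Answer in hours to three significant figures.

μ = GM = 6.674×10⁻¹¹ × 1.898×10²⁷ = 1.267×10¹⁷ m³/s².
r_p = 69910 + 8655 = 78565 km = 7.8565×10⁷ m.
r_a = 69910 + 193200 = 263110 km = 2.6311×10⁸ m.
Semi-major axis a = (r_p + r_a)/2 = (78565 + 2.6311×10⁵)/2 = 1.7084×10⁵ km = 1.708×10⁸ m.
By Kepler's third law T = 2π√(a³/μ) = 2π × 6.274×10³ = 3.942×10⁴ s.
= 10.95 hours.

T ≈ 10.9 hours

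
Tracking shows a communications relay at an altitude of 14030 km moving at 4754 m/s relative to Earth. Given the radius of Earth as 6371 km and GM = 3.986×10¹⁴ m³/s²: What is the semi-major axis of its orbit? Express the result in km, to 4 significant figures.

r = 6371 + 14030 = 20401 km = 2.040×10⁷ m.
Vis-viva rearranged: 1/a = 2/r − v²/μ = 9.803×10⁻⁸ − 5.670×10⁻⁸ = 4.133×10⁻⁸ m⁻¹.
a = 2.419×10⁷ m = 24193 km.

a ≈ 24190 km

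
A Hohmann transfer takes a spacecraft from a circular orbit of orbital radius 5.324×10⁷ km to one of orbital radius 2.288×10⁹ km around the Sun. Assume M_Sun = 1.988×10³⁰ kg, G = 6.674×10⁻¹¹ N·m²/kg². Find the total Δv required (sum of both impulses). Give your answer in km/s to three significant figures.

Δv_total ≈ 25.9 km/s

μ = GM = 6.674×10⁻¹¹ × 1.988×10³⁰ = 1.327×10²⁰ m³/s².
r₁ = 5.324×10⁷ km = 5.324×10¹⁰ m.
r₂ = 2.288×10⁹ km = 2.288×10¹² m.
Transfer ellipse a_t = (r₁ + r₂)/2 = 1.171×10¹² m.
At r₁: circular v_c1 = √(μ/r₁) = 49920 m/s; transfer-perihelion v_p = √[μ(2/r₁ − 1/a_t)] = 69790 m/s.
Δv₁ = v_p − v_c1 = 19870 m/s.
At r₂: circular v_c2 = √(μ/r₂) = 7615 m/s; transfer-aphelion v_a = √[μ(2/r₂ − 1/a_t)] = 1624 m/s.
Δv₂ = v_c2 − v_a = 5991 m/s.
Total Δv = Δv₁ + Δv₂ = 25860 m/s = 25.86 km/s.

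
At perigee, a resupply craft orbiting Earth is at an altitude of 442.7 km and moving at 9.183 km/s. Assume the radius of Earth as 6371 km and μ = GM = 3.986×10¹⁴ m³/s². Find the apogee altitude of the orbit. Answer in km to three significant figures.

apogee altitude ≈ 11200 km

r_p = 6371 + 442.7 = 6813.7 km = 6.814×10⁶ m.
Specific energy ε = v²/2 − μ/r = -1.634×10⁷ J/kg, so a = −μ/(2ε) = 1.220×10⁷ m.
The apsides satisfy r_p + r_a = 2a, so the apogee radius is 2a − r_p = 1.759×10⁷ m = 17586 km.
Apogee altitude = 17586 − 6371 = 11215 km.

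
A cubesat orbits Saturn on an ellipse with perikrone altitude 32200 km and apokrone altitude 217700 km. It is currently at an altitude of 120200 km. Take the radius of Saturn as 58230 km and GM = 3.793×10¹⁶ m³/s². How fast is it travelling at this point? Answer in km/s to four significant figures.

v ≈ 14.77 km/s

r_p = 58230 + 32200 = 90430 km = 9.0430×10⁷ m.
r_a = 58230 + 217700 = 275930 km = 2.7593×10⁸ m.
r = 58230 + 120200 = 1.7843×10⁵ km = 1.784×10⁸ m.
Semi-major axis a = (r_p + r_a)/2 = 1.8318×10⁵ km = 1.832×10⁸ m.
Vis-viva: v² = μ(2/r − 1/a) = 3.793×10¹⁶ × (1.121×10⁻⁸ − 5.459×10⁻⁹) = 2.181×10⁸ m²/s².
v = 14770 m/s = 14.77 km/s.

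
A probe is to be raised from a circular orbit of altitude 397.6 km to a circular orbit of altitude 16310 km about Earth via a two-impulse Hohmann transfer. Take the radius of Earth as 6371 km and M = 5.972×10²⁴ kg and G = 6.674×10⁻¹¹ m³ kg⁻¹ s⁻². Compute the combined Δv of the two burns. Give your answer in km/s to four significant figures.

μ = GM = 6.674×10⁻¹¹ × 5.972×10²⁴ = 3.986×10¹⁴ m³/s².
r₁ = 6371 + 397.6 = 6768.6 km = 6.7686×10⁶ m.
r₂ = 6371 + 16310 = 22681 km = 2.2681×10⁷ m.
Transfer ellipse a_t = (r₁ + r₂)/2 = 1.472×10⁷ m.
At r₁: circular v_c1 = √(μ/r₁) = 7674 m/s; transfer-perigee v_p = √[μ(2/r₁ − 1/a_t)] = 9524 m/s.
Δv₁ = v_p − v_c1 = 1850 m/s.
At r₂: circular v_c2 = √(μ/r₂) = 4192 m/s; transfer-apogee v_a = √[μ(2/r₂ − 1/a_t)] = 2842 m/s.
Δv₂ = v_c2 − v_a = 1350 m/s.
Total Δv = Δv₁ + Δv₂ = 3200 m/s = 3.200 km/s.

Δv_total ≈ 3.200 km/s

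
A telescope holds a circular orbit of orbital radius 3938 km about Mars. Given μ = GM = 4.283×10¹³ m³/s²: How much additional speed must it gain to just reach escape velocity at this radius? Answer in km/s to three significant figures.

r = 3938 km = 3.938×10⁶ m.
Circular speed v_c = √(μ/r) = 3298 m/s.
Escape speed v_esc = √(2μ/r) = √2 × v_c = 4664 m/s.
Δv = v_esc − v_c = 1366 m/s = 1.366 km/s.

Δv ≈ 1.37 km/s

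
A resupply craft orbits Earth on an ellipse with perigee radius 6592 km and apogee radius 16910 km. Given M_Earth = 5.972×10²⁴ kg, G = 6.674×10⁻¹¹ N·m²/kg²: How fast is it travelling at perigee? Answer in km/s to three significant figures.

μ = GM = 6.674×10⁻¹¹ × 5.972×10²⁴ = 3.986×10¹⁴ m³/s².
Semi-major axis a = (r_p + r_a)/2 = 11751 km = 1.175×10⁷ m.
Vis-viva: v² = μ(2/r − 1/a) = 3.986×10¹⁴ × (3.034×10⁻⁷ − 8.510×10⁻⁸) = 8.701×10⁷ m²/s².
v = 9328 m/s = 9.328 km/s.

v ≈ 9.33 km/s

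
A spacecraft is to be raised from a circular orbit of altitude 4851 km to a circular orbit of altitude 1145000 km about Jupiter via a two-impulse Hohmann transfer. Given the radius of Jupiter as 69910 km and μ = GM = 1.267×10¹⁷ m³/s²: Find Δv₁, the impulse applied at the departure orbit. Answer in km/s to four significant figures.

Δv ≈ 15.34 km/s

r₁ = 69910 + 4851 = 74761 km = 7.4761×10⁷ m.
r₂ = 69910 + 1145000 = 1214900 km = 1.2149×10⁹ m.
Transfer ellipse a_t = (r₁ + r₂)/2 = 6.448×10⁸ m.
At r₁: circular v_c1 = √(μ/r₁) = 41170 m/s; transfer-perijove v_p = √[μ(2/r₁ − 1/a_t)] = 56510 m/s.
Δv₁ = v_p − v_c1 = 15340 m/s.
= 15.34 km/s.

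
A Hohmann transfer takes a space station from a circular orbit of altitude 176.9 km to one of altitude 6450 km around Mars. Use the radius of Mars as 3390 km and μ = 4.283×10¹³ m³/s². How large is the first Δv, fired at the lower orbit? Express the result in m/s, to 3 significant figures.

Δv ≈ 733 m/s

r₁ = 3390 + 176.9 = 3566.9 km = 3.5669×10⁶ m.
r₂ = 3390 + 6450 = 9840.0 km = 9.8400×10⁶ m.
Transfer ellipse a_t = (r₁ + r₂)/2 = 6.703×10⁶ m.
At r₁: circular v_c1 = √(μ/r₁) = 3465 m/s; transfer-periapsis v_p = √[μ(2/r₁ − 1/a_t)] = 4198 m/s.
Δv₁ = v_p − v_c1 = 733.1 m/s.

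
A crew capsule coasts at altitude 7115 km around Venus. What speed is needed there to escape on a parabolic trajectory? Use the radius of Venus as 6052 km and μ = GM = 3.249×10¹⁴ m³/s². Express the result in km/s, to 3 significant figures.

r = 6052 + 7115 = 13167 km = 1.3167×10⁷ m.
Escape speed v_esc = √(2μ/r) = √(2 × 3.249×10¹⁴ / 1.317×10⁷) = √(4.935×10⁷) = 7025 m/s.
= 7.025 km/s.

v_esc ≈ 7.03 km/s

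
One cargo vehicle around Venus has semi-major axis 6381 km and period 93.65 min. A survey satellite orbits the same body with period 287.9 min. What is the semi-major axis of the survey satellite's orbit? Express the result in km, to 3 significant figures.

a₂ ≈ 13500 km

Kepler's third law: a³ ∝ T², so a₂ = a₁ (T₂/T₁)^(2/3).
T₂/T₁ = 3.074, (T₂/T₁)^(2/3) = 2.114.
a₂ = 6381 × 2.114 = 13490 km.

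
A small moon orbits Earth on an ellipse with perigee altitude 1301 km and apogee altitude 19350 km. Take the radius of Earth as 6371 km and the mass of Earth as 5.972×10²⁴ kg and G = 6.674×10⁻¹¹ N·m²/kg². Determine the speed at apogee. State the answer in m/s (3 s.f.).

μ = GM = 6.674×10⁻¹¹ × 5.972×10²⁴ = 3.986×10¹⁴ m³/s².
r_p = 6371 + 1301 = 7672.0 km = 7.6720×10⁶ m.
r_a = 6371 + 19350 = 25721 km = 2.5721×10⁷ m.
Semi-major axis a = (r_p + r_a)/2 = 16696 km = 1.670×10⁷ m.
Vis-viva: v² = μ(2/r − 1/a) = 3.986×10¹⁴ × (7.776×10⁻⁸ − 5.989×10⁻⁸) = 7.120×10⁶ m²/s².
v = 2668 m/s.

v ≈ 2670 m/s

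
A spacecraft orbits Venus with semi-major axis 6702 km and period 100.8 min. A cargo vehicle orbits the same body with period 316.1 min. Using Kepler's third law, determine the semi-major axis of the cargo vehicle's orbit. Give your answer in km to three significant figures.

a₂ ≈ 14400 km

Kepler's third law: a³ ∝ T², so a₂ = a₁ (T₂/T₁)^(2/3).
T₂/T₁ = 3.136, (T₂/T₁)^(2/3) = 2.142.
a₂ = 6702 × 2.142 = 14360 km.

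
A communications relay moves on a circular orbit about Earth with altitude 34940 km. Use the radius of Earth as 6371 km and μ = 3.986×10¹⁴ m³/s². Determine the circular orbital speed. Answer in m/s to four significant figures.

v ≈ 3106 m/s

r = 6371 + 34940 = 41311 km = 4.1311×10⁷ m.
For a circular orbit v = √(μ/r) = √(3.986×10¹⁴ / 4.131×10⁷) = √(9.649×10⁶) = 3106 m/s.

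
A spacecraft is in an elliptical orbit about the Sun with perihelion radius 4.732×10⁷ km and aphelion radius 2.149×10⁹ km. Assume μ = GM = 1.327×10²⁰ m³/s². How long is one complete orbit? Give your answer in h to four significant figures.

Semi-major axis a = (r_p + r_a)/2 = (4.7320×10⁷ + 2.1490×10⁹)/2 = 1.0982×10⁹ km = 1.098×10¹² m.
By Kepler's third law T = 2π√(a³/μ) = 2π × 9.990×10⁷ = 6.277×10⁸ s.
= 1.744×10⁵ h.

T ≈ 174400 h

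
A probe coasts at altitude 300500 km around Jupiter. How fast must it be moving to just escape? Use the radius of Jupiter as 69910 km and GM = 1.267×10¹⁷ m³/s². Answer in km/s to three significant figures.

v_esc ≈ 26.2 km/s

r = 69910 + 300500 = 370410 km = 3.7041×10⁸ m.
Escape speed v_esc = √(2μ/r) = √(2 × 1.267×10¹⁷ / 3.704×10⁸) = √(6.841×10⁸) = 26160 m/s.
= 26.16 km/s.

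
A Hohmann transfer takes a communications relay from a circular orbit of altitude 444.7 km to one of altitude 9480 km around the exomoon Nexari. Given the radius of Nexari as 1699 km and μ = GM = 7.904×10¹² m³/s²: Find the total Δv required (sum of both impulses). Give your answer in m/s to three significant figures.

Δv_total ≈ 931 m/s

r₁ = 1699 + 444.7 = 2143.7 km = 2.1437×10⁶ m.
r₂ = 1699 + 9480 = 11179 km = 1.1179×10⁷ m.
Transfer ellipse a_t = (r₁ + r₂)/2 = 6.661×10⁶ m.
At r₁: circular v_c1 = √(μ/r₁) = 1920 m/s; transfer-periapsis v_p = √[μ(2/r₁ − 1/a_t)] = 2487 m/s.
Δv₁ = v_p − v_c1 = 567.3 m/s.
At r₂: circular v_c2 = √(μ/r₂) = 840.9 m/s; transfer-apoapsis v_a = √[μ(2/r₂ − 1/a_t)] = 477.0 m/s.
Δv₂ = v_c2 − v_a = 363.9 m/s.
Total Δv = Δv₁ + Δv₂ = 931.2 m/s.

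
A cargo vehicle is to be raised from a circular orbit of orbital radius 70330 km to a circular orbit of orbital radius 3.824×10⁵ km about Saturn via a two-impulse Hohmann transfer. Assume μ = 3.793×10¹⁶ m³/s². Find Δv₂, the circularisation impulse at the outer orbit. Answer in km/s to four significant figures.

Δv ≈ 4.408 km/s

r₁ = 70330 km = 7.033×10⁷ m.
r₂ = 3.824×10⁵ km = 3.824×10⁸ m.
Transfer ellipse a_t = (r₁ + r₂)/2 = 2.264×10⁸ m.
At r₁: circular v_c1 = √(μ/r₁) = 23220 m/s; transfer-perikrone v_p = √[μ(2/r₁ − 1/a_t)] = 30180 m/s.
At r₂: circular v_c2 = √(μ/r₂) = 9959 m/s; transfer-apokrone v_a = √[μ(2/r₂ − 1/a_t)] = 5551 m/s.
Δv₂ = v_c2 − v_a = 4408 m/s.
= 4.408 km/s.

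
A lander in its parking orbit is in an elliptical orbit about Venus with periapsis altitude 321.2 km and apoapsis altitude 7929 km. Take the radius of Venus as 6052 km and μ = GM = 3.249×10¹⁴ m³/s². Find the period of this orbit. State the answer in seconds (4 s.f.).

r_p = 6052 + 321.2 = 6373.2 km = 6.3732×10⁶ m.
r_a = 6052 + 7929 = 13981 km = 1.3981×10⁷ m.
Semi-major axis a = (r_p + r_a)/2 = (6373.2 + 13981)/2 = 10177 km = 1.018×10⁷ m.
By Kepler's third law T = 2π√(a³/μ) = 2π × 1.801×10³ = 1.132×10⁴ s.

T ≈ 11320 seconds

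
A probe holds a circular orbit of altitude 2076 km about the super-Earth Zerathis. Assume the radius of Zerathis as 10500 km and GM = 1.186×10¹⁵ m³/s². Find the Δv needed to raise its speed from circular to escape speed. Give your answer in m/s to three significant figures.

r = 10500 + 2076 = 12576 km = 1.2576×10⁷ m.
Circular speed v_c = √(μ/r) = 9711 m/s.
Escape speed v_esc = √(2μ/r) = √2 × v_c = 13730 m/s.
Δv = v_esc − v_c = 4022 m/s.

Δv ≈ 4020 m/s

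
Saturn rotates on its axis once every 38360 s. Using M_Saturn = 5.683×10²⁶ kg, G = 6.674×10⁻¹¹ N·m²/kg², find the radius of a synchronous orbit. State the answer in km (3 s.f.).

r_sync ≈ 1.12×10⁵ km

μ = GM = 6.674×10⁻¹¹ × 5.683×10²⁶ = 3.793×10¹⁶ m³/s².
A synchronous orbit has period T, so by Kepler's third law a = (μT²/4π²)^(1/3).
μT²/4π² = 3.793×10¹⁶ × (3.836×10⁴)² / 39.48 = 1.414×10²⁴ m³.
a = 1.122×10⁸ m = 1.1223×10⁵ km.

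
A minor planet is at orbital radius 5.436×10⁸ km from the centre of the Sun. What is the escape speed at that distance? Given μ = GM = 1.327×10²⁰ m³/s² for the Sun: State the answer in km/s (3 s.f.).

r = 5.436×10⁸ km = 5.436×10¹¹ m.
Escape speed v_esc = √(2μ/r) = √(2 × 1.327×10²⁰ / 5.436×10¹¹) = √(4.882×10⁸) = 22100 m/s.
= 22.10 km/s.

v_esc ≈ 22.1 km/s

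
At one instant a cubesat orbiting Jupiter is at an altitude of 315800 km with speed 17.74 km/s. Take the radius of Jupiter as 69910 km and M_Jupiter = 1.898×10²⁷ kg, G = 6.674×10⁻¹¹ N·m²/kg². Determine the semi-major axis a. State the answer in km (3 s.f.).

μ = GM = 6.674×10⁻¹¹ × 1.898×10²⁷ = 1.267×10¹⁷ m³/s².
r = 69910 + 315800 = 3.8571×10⁵ km = 3.857×10⁸ m.
Vis-viva rearranged: 1/a = 2/r − v²/μ = 5.185×10⁻⁹ − 2.484×10⁻⁹ = 2.701×10⁻⁹ m⁻¹.
a = 3.703×10⁸ m = 3.7026×10⁵ km.

a ≈ 3.70×10⁵ km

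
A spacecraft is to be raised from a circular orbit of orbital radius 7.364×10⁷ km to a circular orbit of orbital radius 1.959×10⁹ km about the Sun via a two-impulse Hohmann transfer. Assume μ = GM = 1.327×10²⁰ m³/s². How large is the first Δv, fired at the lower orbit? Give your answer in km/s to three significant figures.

Δv ≈ 16.5 km/s

r₁ = 7.364×10⁷ km = 7.364×10¹⁰ m.
r₂ = 1.959×10⁹ km = 1.959×10¹² m.
Transfer ellipse a_t = (r₁ + r₂)/2 = 1.016×10¹² m.
At r₁: circular v_c1 = √(μ/r₁) = 42450 m/s; transfer-perihelion v_p = √[μ(2/r₁ − 1/a_t)] = 58940 m/s.
Δv₁ = v_p − v_c1 = 16490 m/s.
= 16.49 km/s.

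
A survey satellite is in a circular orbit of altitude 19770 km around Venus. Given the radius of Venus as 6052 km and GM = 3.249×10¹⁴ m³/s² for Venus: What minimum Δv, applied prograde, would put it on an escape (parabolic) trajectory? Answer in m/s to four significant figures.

Δv ≈ 1469 m/s

r = 6052 + 19770 = 25822 km = 2.5822×10⁷ m.
Circular speed v_c = √(μ/r) = 3547 m/s.
Escape speed v_esc = √(2μ/r) = √2 × v_c = 5016 m/s.
Δv = v_esc − v_c = 1469 m/s.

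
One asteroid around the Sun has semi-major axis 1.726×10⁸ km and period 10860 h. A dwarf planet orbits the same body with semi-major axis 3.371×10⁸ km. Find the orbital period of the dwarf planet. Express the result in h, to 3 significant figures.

T₂ ≈ 29600 h

Kepler's third law: T² ∝ a³, so T₂ = T₁ (a₂/a₁)^(3/2).
a₂/a₁ = 1.953, (a₂/a₁)^(3/2) = 2.729.
T₂ = 10860 × 2.729 = 29640 h.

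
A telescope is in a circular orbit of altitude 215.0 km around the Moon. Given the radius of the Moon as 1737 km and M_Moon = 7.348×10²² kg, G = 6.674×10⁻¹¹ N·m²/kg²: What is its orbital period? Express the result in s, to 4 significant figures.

T ≈ 7738 s

μ = GM = 6.674×10⁻¹¹ × 7.348×10²² = 4.904×10¹² m³/s².
r = 1737 + 215.0 = 1952.0 km = 1.9520×10⁶ m.
Kepler's third law: T = 2π√(r³/μ) = 2π√((1.952×10⁶)³ / 4.904×10¹²).
r³/μ = 1.517×10⁶ s², so T = 2π × 1.232×10³ = 7.738×10³ s.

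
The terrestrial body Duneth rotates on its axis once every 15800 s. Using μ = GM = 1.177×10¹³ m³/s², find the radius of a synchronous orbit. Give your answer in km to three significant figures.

A synchronous orbit has period T, so by Kepler's third law a = (μT²/4π²)^(1/3).
μT²/4π² = 1.177×10¹³ × (1.580×10⁴)² / 39.48 = 7.443×10¹⁹ m³.
a = 4.206×10⁶ m = 4206.4 km.

r_sync ≈ 4210 km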